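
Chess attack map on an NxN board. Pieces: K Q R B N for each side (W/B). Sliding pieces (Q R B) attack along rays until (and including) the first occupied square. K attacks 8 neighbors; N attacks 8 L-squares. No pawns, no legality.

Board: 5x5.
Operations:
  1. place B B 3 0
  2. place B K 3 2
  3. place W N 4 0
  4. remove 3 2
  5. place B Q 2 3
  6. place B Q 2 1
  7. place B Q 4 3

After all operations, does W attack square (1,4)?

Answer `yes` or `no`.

Op 1: place BB@(3,0)
Op 2: place BK@(3,2)
Op 3: place WN@(4,0)
Op 4: remove (3,2)
Op 5: place BQ@(2,3)
Op 6: place BQ@(2,1)
Op 7: place BQ@(4,3)
Per-piece attacks for W:
  WN@(4,0): attacks (3,2) (2,1)
W attacks (1,4): no

Answer: no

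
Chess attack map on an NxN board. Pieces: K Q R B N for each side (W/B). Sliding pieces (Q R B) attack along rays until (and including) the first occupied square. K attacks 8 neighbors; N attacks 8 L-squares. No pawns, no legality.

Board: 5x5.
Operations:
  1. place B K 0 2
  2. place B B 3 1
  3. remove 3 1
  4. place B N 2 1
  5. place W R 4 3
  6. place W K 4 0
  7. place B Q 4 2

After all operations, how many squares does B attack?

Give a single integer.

Answer: 17

Derivation:
Op 1: place BK@(0,2)
Op 2: place BB@(3,1)
Op 3: remove (3,1)
Op 4: place BN@(2,1)
Op 5: place WR@(4,3)
Op 6: place WK@(4,0)
Op 7: place BQ@(4,2)
Per-piece attacks for B:
  BK@(0,2): attacks (0,3) (0,1) (1,2) (1,3) (1,1)
  BN@(2,1): attacks (3,3) (4,2) (1,3) (0,2) (4,0) (0,0)
  BQ@(4,2): attacks (4,3) (4,1) (4,0) (3,2) (2,2) (1,2) (0,2) (3,3) (2,4) (3,1) (2,0) [ray(0,1) blocked at (4,3); ray(0,-1) blocked at (4,0); ray(-1,0) blocked at (0,2)]
Union (17 distinct): (0,0) (0,1) (0,2) (0,3) (1,1) (1,2) (1,3) (2,0) (2,2) (2,4) (3,1) (3,2) (3,3) (4,0) (4,1) (4,2) (4,3)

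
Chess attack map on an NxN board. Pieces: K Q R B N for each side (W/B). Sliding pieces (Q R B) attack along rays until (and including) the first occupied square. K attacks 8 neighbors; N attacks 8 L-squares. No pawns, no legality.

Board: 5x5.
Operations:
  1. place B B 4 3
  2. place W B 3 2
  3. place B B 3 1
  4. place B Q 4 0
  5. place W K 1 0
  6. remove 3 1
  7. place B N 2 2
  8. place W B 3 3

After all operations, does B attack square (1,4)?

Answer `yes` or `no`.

Op 1: place BB@(4,3)
Op 2: place WB@(3,2)
Op 3: place BB@(3,1)
Op 4: place BQ@(4,0)
Op 5: place WK@(1,0)
Op 6: remove (3,1)
Op 7: place BN@(2,2)
Op 8: place WB@(3,3)
Per-piece attacks for B:
  BN@(2,2): attacks (3,4) (4,3) (1,4) (0,3) (3,0) (4,1) (1,0) (0,1)
  BQ@(4,0): attacks (4,1) (4,2) (4,3) (3,0) (2,0) (1,0) (3,1) (2,2) [ray(0,1) blocked at (4,3); ray(-1,0) blocked at (1,0); ray(-1,1) blocked at (2,2)]
  BB@(4,3): attacks (3,4) (3,2) [ray(-1,-1) blocked at (3,2)]
B attacks (1,4): yes

Answer: yes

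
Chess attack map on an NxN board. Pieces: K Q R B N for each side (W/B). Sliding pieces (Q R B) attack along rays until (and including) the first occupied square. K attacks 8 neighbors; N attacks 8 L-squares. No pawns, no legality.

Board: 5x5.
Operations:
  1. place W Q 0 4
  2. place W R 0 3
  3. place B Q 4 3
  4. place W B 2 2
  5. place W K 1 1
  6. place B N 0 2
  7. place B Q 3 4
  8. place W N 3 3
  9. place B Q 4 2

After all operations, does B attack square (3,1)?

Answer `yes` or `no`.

Op 1: place WQ@(0,4)
Op 2: place WR@(0,3)
Op 3: place BQ@(4,3)
Op 4: place WB@(2,2)
Op 5: place WK@(1,1)
Op 6: place BN@(0,2)
Op 7: place BQ@(3,4)
Op 8: place WN@(3,3)
Op 9: place BQ@(4,2)
Per-piece attacks for B:
  BN@(0,2): attacks (1,4) (2,3) (1,0) (2,1)
  BQ@(3,4): attacks (3,3) (4,4) (2,4) (1,4) (0,4) (4,3) (2,3) (1,2) (0,1) [ray(0,-1) blocked at (3,3); ray(-1,0) blocked at (0,4); ray(1,-1) blocked at (4,3)]
  BQ@(4,2): attacks (4,3) (4,1) (4,0) (3,2) (2,2) (3,3) (3,1) (2,0) [ray(0,1) blocked at (4,3); ray(-1,0) blocked at (2,2); ray(-1,1) blocked at (3,3)]
  BQ@(4,3): attacks (4,4) (4,2) (3,3) (3,4) (3,2) (2,1) (1,0) [ray(0,-1) blocked at (4,2); ray(-1,0) blocked at (3,3); ray(-1,1) blocked at (3,4)]
B attacks (3,1): yes

Answer: yes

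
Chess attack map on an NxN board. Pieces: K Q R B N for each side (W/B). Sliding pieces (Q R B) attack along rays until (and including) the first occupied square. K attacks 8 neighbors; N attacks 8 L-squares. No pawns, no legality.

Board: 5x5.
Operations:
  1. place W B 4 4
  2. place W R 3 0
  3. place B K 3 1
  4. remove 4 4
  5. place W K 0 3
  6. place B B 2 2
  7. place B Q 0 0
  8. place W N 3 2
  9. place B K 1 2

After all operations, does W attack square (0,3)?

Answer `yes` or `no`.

Op 1: place WB@(4,4)
Op 2: place WR@(3,0)
Op 3: place BK@(3,1)
Op 4: remove (4,4)
Op 5: place WK@(0,3)
Op 6: place BB@(2,2)
Op 7: place BQ@(0,0)
Op 8: place WN@(3,2)
Op 9: place BK@(1,2)
Per-piece attacks for W:
  WK@(0,3): attacks (0,4) (0,2) (1,3) (1,4) (1,2)
  WR@(3,0): attacks (3,1) (4,0) (2,0) (1,0) (0,0) [ray(0,1) blocked at (3,1); ray(-1,0) blocked at (0,0)]
  WN@(3,2): attacks (4,4) (2,4) (1,3) (4,0) (2,0) (1,1)
W attacks (0,3): no

Answer: no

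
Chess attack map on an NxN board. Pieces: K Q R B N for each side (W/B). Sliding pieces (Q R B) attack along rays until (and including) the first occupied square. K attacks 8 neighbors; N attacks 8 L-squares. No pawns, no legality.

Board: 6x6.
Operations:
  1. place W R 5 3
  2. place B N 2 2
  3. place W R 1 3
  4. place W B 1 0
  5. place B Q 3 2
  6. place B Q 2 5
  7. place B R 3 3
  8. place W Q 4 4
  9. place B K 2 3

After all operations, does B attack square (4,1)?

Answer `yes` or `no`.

Op 1: place WR@(5,3)
Op 2: place BN@(2,2)
Op 3: place WR@(1,3)
Op 4: place WB@(1,0)
Op 5: place BQ@(3,2)
Op 6: place BQ@(2,5)
Op 7: place BR@(3,3)
Op 8: place WQ@(4,4)
Op 9: place BK@(2,3)
Per-piece attacks for B:
  BN@(2,2): attacks (3,4) (4,3) (1,4) (0,3) (3,0) (4,1) (1,0) (0,1)
  BK@(2,3): attacks (2,4) (2,2) (3,3) (1,3) (3,4) (3,2) (1,4) (1,2)
  BQ@(2,5): attacks (2,4) (2,3) (3,5) (4,5) (5,5) (1,5) (0,5) (3,4) (4,3) (5,2) (1,4) (0,3) [ray(0,-1) blocked at (2,3)]
  BQ@(3,2): attacks (3,3) (3,1) (3,0) (4,2) (5,2) (2,2) (4,3) (5,4) (4,1) (5,0) (2,3) (2,1) (1,0) [ray(0,1) blocked at (3,3); ray(-1,0) blocked at (2,2); ray(-1,1) blocked at (2,3); ray(-1,-1) blocked at (1,0)]
  BR@(3,3): attacks (3,4) (3,5) (3,2) (4,3) (5,3) (2,3) [ray(0,-1) blocked at (3,2); ray(1,0) blocked at (5,3); ray(-1,0) blocked at (2,3)]
B attacks (4,1): yes

Answer: yes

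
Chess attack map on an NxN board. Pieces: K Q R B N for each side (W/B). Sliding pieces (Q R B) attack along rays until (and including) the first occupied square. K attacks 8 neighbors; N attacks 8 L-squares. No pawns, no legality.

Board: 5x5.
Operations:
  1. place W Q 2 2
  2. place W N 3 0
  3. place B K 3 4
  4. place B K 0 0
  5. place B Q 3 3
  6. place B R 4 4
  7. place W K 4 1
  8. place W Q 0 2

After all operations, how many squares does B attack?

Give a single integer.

Op 1: place WQ@(2,2)
Op 2: place WN@(3,0)
Op 3: place BK@(3,4)
Op 4: place BK@(0,0)
Op 5: place BQ@(3,3)
Op 6: place BR@(4,4)
Op 7: place WK@(4,1)
Op 8: place WQ@(0,2)
Per-piece attacks for B:
  BK@(0,0): attacks (0,1) (1,0) (1,1)
  BQ@(3,3): attacks (3,4) (3,2) (3,1) (3,0) (4,3) (2,3) (1,3) (0,3) (4,4) (4,2) (2,4) (2,2) [ray(0,1) blocked at (3,4); ray(0,-1) blocked at (3,0); ray(1,1) blocked at (4,4); ray(-1,-1) blocked at (2,2)]
  BK@(3,4): attacks (3,3) (4,4) (2,4) (4,3) (2,3)
  BR@(4,4): attacks (4,3) (4,2) (4,1) (3,4) [ray(0,-1) blocked at (4,1); ray(-1,0) blocked at (3,4)]
Union (17 distinct): (0,1) (0,3) (1,0) (1,1) (1,3) (2,2) (2,3) (2,4) (3,0) (3,1) (3,2) (3,3) (3,4) (4,1) (4,2) (4,3) (4,4)

Answer: 17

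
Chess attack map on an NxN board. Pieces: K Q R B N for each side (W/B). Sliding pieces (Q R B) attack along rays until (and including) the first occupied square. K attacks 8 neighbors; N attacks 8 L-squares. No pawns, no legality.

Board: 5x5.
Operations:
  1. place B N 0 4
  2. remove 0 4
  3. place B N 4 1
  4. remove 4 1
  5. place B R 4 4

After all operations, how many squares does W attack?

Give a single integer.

Op 1: place BN@(0,4)
Op 2: remove (0,4)
Op 3: place BN@(4,1)
Op 4: remove (4,1)
Op 5: place BR@(4,4)
Per-piece attacks for W:
Union (0 distinct): (none)

Answer: 0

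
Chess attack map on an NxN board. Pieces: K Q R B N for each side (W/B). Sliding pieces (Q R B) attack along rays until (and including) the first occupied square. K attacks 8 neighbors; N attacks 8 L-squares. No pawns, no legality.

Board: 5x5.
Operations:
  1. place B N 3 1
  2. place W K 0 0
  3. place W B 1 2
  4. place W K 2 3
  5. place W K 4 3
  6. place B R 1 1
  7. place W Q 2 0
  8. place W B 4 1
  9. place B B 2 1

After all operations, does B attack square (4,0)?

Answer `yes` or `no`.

Op 1: place BN@(3,1)
Op 2: place WK@(0,0)
Op 3: place WB@(1,2)
Op 4: place WK@(2,3)
Op 5: place WK@(4,3)
Op 6: place BR@(1,1)
Op 7: place WQ@(2,0)
Op 8: place WB@(4,1)
Op 9: place BB@(2,1)
Per-piece attacks for B:
  BR@(1,1): attacks (1,2) (1,0) (2,1) (0,1) [ray(0,1) blocked at (1,2); ray(1,0) blocked at (2,1)]
  BB@(2,1): attacks (3,2) (4,3) (3,0) (1,2) (1,0) [ray(1,1) blocked at (4,3); ray(-1,1) blocked at (1,2)]
  BN@(3,1): attacks (4,3) (2,3) (1,2) (1,0)
B attacks (4,0): no

Answer: no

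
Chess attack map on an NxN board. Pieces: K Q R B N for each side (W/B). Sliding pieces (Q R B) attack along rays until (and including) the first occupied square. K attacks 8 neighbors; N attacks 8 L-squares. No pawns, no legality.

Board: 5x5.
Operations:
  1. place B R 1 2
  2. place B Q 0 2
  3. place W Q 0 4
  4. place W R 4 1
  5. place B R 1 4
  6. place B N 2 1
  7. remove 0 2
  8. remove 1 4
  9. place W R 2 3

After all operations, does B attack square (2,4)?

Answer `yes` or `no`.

Answer: no

Derivation:
Op 1: place BR@(1,2)
Op 2: place BQ@(0,2)
Op 3: place WQ@(0,4)
Op 4: place WR@(4,1)
Op 5: place BR@(1,4)
Op 6: place BN@(2,1)
Op 7: remove (0,2)
Op 8: remove (1,4)
Op 9: place WR@(2,3)
Per-piece attacks for B:
  BR@(1,2): attacks (1,3) (1,4) (1,1) (1,0) (2,2) (3,2) (4,2) (0,2)
  BN@(2,1): attacks (3,3) (4,2) (1,3) (0,2) (4,0) (0,0)
B attacks (2,4): no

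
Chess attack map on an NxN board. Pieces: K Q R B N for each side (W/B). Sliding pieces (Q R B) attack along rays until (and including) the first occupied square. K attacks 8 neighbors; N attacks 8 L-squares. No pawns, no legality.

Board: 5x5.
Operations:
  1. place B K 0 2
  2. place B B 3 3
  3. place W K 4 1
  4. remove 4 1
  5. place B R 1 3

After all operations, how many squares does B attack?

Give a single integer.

Answer: 14

Derivation:
Op 1: place BK@(0,2)
Op 2: place BB@(3,3)
Op 3: place WK@(4,1)
Op 4: remove (4,1)
Op 5: place BR@(1,3)
Per-piece attacks for B:
  BK@(0,2): attacks (0,3) (0,1) (1,2) (1,3) (1,1)
  BR@(1,3): attacks (1,4) (1,2) (1,1) (1,0) (2,3) (3,3) (0,3) [ray(1,0) blocked at (3,3)]
  BB@(3,3): attacks (4,4) (4,2) (2,4) (2,2) (1,1) (0,0)
Union (14 distinct): (0,0) (0,1) (0,3) (1,0) (1,1) (1,2) (1,3) (1,4) (2,2) (2,3) (2,4) (3,3) (4,2) (4,4)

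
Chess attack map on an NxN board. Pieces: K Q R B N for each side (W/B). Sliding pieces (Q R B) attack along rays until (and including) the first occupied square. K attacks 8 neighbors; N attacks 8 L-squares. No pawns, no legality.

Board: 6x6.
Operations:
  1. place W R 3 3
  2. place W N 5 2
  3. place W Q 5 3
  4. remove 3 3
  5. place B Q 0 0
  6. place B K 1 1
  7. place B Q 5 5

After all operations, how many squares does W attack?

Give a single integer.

Op 1: place WR@(3,3)
Op 2: place WN@(5,2)
Op 3: place WQ@(5,3)
Op 4: remove (3,3)
Op 5: place BQ@(0,0)
Op 6: place BK@(1,1)
Op 7: place BQ@(5,5)
Per-piece attacks for W:
  WN@(5,2): attacks (4,4) (3,3) (4,0) (3,1)
  WQ@(5,3): attacks (5,4) (5,5) (5,2) (4,3) (3,3) (2,3) (1,3) (0,3) (4,4) (3,5) (4,2) (3,1) (2,0) [ray(0,1) blocked at (5,5); ray(0,-1) blocked at (5,2)]
Union (14 distinct): (0,3) (1,3) (2,0) (2,3) (3,1) (3,3) (3,5) (4,0) (4,2) (4,3) (4,4) (5,2) (5,4) (5,5)

Answer: 14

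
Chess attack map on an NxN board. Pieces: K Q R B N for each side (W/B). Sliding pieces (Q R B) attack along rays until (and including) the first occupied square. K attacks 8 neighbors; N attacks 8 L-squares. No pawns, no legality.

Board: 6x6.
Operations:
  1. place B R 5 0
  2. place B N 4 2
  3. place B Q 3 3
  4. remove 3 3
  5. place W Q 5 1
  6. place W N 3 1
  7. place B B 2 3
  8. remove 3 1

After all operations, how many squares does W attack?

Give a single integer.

Answer: 12

Derivation:
Op 1: place BR@(5,0)
Op 2: place BN@(4,2)
Op 3: place BQ@(3,3)
Op 4: remove (3,3)
Op 5: place WQ@(5,1)
Op 6: place WN@(3,1)
Op 7: place BB@(2,3)
Op 8: remove (3,1)
Per-piece attacks for W:
  WQ@(5,1): attacks (5,2) (5,3) (5,4) (5,5) (5,0) (4,1) (3,1) (2,1) (1,1) (0,1) (4,2) (4,0) [ray(0,-1) blocked at (5,0); ray(-1,1) blocked at (4,2)]
Union (12 distinct): (0,1) (1,1) (2,1) (3,1) (4,0) (4,1) (4,2) (5,0) (5,2) (5,3) (5,4) (5,5)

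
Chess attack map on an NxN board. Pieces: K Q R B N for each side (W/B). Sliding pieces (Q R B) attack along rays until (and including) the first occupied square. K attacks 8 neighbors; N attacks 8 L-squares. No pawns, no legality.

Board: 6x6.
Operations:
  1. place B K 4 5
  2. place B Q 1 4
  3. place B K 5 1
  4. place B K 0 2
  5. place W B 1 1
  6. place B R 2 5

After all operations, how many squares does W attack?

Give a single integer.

Answer: 7

Derivation:
Op 1: place BK@(4,5)
Op 2: place BQ@(1,4)
Op 3: place BK@(5,1)
Op 4: place BK@(0,2)
Op 5: place WB@(1,1)
Op 6: place BR@(2,5)
Per-piece attacks for W:
  WB@(1,1): attacks (2,2) (3,3) (4,4) (5,5) (2,0) (0,2) (0,0) [ray(-1,1) blocked at (0,2)]
Union (7 distinct): (0,0) (0,2) (2,0) (2,2) (3,3) (4,4) (5,5)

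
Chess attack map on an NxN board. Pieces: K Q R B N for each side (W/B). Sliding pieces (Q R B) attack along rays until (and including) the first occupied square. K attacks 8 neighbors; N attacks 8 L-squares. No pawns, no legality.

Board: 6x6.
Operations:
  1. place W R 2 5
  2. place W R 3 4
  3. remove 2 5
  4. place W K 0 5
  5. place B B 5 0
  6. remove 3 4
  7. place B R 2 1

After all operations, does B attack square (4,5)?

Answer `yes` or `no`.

Op 1: place WR@(2,5)
Op 2: place WR@(3,4)
Op 3: remove (2,5)
Op 4: place WK@(0,5)
Op 5: place BB@(5,0)
Op 6: remove (3,4)
Op 7: place BR@(2,1)
Per-piece attacks for B:
  BR@(2,1): attacks (2,2) (2,3) (2,4) (2,5) (2,0) (3,1) (4,1) (5,1) (1,1) (0,1)
  BB@(5,0): attacks (4,1) (3,2) (2,3) (1,4) (0,5) [ray(-1,1) blocked at (0,5)]
B attacks (4,5): no

Answer: no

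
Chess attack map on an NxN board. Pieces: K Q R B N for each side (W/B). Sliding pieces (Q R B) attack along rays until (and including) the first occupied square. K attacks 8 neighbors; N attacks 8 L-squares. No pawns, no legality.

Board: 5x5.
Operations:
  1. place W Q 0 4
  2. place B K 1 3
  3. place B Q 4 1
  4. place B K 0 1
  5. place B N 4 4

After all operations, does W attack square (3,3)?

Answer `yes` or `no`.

Op 1: place WQ@(0,4)
Op 2: place BK@(1,3)
Op 3: place BQ@(4,1)
Op 4: place BK@(0,1)
Op 5: place BN@(4,4)
Per-piece attacks for W:
  WQ@(0,4): attacks (0,3) (0,2) (0,1) (1,4) (2,4) (3,4) (4,4) (1,3) [ray(0,-1) blocked at (0,1); ray(1,0) blocked at (4,4); ray(1,-1) blocked at (1,3)]
W attacks (3,3): no

Answer: no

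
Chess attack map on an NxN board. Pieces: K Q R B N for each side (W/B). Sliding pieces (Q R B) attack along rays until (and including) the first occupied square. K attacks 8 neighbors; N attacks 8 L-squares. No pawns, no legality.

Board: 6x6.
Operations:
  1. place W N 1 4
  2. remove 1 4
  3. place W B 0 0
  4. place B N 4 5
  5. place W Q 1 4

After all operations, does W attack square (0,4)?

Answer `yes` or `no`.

Op 1: place WN@(1,4)
Op 2: remove (1,4)
Op 3: place WB@(0,0)
Op 4: place BN@(4,5)
Op 5: place WQ@(1,4)
Per-piece attacks for W:
  WB@(0,0): attacks (1,1) (2,2) (3,3) (4,4) (5,5)
  WQ@(1,4): attacks (1,5) (1,3) (1,2) (1,1) (1,0) (2,4) (3,4) (4,4) (5,4) (0,4) (2,5) (2,3) (3,2) (4,1) (5,0) (0,5) (0,3)
W attacks (0,4): yes

Answer: yes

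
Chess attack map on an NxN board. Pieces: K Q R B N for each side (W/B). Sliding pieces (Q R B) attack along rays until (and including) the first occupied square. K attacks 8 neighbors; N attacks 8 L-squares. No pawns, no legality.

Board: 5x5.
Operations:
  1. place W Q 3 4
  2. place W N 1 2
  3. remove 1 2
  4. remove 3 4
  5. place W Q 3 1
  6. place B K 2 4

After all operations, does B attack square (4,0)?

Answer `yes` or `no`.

Op 1: place WQ@(3,4)
Op 2: place WN@(1,2)
Op 3: remove (1,2)
Op 4: remove (3,4)
Op 5: place WQ@(3,1)
Op 6: place BK@(2,4)
Per-piece attacks for B:
  BK@(2,4): attacks (2,3) (3,4) (1,4) (3,3) (1,3)
B attacks (4,0): no

Answer: no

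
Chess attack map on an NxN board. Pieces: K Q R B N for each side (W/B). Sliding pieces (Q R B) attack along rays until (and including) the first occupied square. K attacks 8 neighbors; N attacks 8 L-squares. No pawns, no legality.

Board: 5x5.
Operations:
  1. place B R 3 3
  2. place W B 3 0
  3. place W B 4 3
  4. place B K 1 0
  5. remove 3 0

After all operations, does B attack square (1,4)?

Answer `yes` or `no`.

Answer: no

Derivation:
Op 1: place BR@(3,3)
Op 2: place WB@(3,0)
Op 3: place WB@(4,3)
Op 4: place BK@(1,0)
Op 5: remove (3,0)
Per-piece attacks for B:
  BK@(1,0): attacks (1,1) (2,0) (0,0) (2,1) (0,1)
  BR@(3,3): attacks (3,4) (3,2) (3,1) (3,0) (4,3) (2,3) (1,3) (0,3) [ray(1,0) blocked at (4,3)]
B attacks (1,4): no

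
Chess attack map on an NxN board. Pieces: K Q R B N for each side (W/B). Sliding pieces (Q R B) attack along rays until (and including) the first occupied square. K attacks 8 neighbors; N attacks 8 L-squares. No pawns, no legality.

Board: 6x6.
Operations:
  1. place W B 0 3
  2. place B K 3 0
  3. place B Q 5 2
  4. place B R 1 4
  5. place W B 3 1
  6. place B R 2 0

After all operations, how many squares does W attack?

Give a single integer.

Op 1: place WB@(0,3)
Op 2: place BK@(3,0)
Op 3: place BQ@(5,2)
Op 4: place BR@(1,4)
Op 5: place WB@(3,1)
Op 6: place BR@(2,0)
Per-piece attacks for W:
  WB@(0,3): attacks (1,4) (1,2) (2,1) (3,0) [ray(1,1) blocked at (1,4); ray(1,-1) blocked at (3,0)]
  WB@(3,1): attacks (4,2) (5,3) (4,0) (2,2) (1,3) (0,4) (2,0) [ray(-1,-1) blocked at (2,0)]
Union (11 distinct): (0,4) (1,2) (1,3) (1,4) (2,0) (2,1) (2,2) (3,0) (4,0) (4,2) (5,3)

Answer: 11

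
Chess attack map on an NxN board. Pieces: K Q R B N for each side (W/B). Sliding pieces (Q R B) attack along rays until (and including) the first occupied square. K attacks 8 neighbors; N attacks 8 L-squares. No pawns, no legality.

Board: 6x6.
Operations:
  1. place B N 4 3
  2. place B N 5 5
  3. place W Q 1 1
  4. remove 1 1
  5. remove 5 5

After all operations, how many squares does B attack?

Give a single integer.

Answer: 6

Derivation:
Op 1: place BN@(4,3)
Op 2: place BN@(5,5)
Op 3: place WQ@(1,1)
Op 4: remove (1,1)
Op 5: remove (5,5)
Per-piece attacks for B:
  BN@(4,3): attacks (5,5) (3,5) (2,4) (5,1) (3,1) (2,2)
Union (6 distinct): (2,2) (2,4) (3,1) (3,5) (5,1) (5,5)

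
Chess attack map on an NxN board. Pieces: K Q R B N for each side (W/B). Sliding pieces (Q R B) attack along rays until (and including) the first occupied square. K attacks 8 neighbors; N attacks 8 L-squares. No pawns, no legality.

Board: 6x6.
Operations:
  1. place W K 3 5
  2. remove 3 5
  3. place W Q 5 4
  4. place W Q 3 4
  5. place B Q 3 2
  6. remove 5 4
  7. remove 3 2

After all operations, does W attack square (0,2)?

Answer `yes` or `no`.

Op 1: place WK@(3,5)
Op 2: remove (3,5)
Op 3: place WQ@(5,4)
Op 4: place WQ@(3,4)
Op 5: place BQ@(3,2)
Op 6: remove (5,4)
Op 7: remove (3,2)
Per-piece attacks for W:
  WQ@(3,4): attacks (3,5) (3,3) (3,2) (3,1) (3,0) (4,4) (5,4) (2,4) (1,4) (0,4) (4,5) (4,3) (5,2) (2,5) (2,3) (1,2) (0,1)
W attacks (0,2): no

Answer: no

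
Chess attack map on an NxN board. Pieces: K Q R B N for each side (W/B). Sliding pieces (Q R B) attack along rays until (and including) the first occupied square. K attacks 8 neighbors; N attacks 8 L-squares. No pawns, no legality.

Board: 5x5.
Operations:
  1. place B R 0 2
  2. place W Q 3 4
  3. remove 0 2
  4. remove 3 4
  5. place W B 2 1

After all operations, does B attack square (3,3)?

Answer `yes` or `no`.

Answer: no

Derivation:
Op 1: place BR@(0,2)
Op 2: place WQ@(3,4)
Op 3: remove (0,2)
Op 4: remove (3,4)
Op 5: place WB@(2,1)
Per-piece attacks for B:
B attacks (3,3): no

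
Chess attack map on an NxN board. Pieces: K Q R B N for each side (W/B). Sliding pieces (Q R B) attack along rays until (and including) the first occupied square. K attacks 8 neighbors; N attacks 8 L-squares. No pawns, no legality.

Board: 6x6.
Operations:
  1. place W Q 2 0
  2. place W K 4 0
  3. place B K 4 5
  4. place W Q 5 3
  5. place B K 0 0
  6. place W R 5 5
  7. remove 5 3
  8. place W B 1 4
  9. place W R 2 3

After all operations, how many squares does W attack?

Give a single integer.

Answer: 26

Derivation:
Op 1: place WQ@(2,0)
Op 2: place WK@(4,0)
Op 3: place BK@(4,5)
Op 4: place WQ@(5,3)
Op 5: place BK@(0,0)
Op 6: place WR@(5,5)
Op 7: remove (5,3)
Op 8: place WB@(1,4)
Op 9: place WR@(2,3)
Per-piece attacks for W:
  WB@(1,4): attacks (2,5) (2,3) (0,5) (0,3) [ray(1,-1) blocked at (2,3)]
  WQ@(2,0): attacks (2,1) (2,2) (2,3) (3,0) (4,0) (1,0) (0,0) (3,1) (4,2) (5,3) (1,1) (0,2) [ray(0,1) blocked at (2,3); ray(1,0) blocked at (4,0); ray(-1,0) blocked at (0,0)]
  WR@(2,3): attacks (2,4) (2,5) (2,2) (2,1) (2,0) (3,3) (4,3) (5,3) (1,3) (0,3) [ray(0,-1) blocked at (2,0)]
  WK@(4,0): attacks (4,1) (5,0) (3,0) (5,1) (3,1)
  WR@(5,5): attacks (5,4) (5,3) (5,2) (5,1) (5,0) (4,5) [ray(-1,0) blocked at (4,5)]
Union (26 distinct): (0,0) (0,2) (0,3) (0,5) (1,0) (1,1) (1,3) (2,0) (2,1) (2,2) (2,3) (2,4) (2,5) (3,0) (3,1) (3,3) (4,0) (4,1) (4,2) (4,3) (4,5) (5,0) (5,1) (5,2) (5,3) (5,4)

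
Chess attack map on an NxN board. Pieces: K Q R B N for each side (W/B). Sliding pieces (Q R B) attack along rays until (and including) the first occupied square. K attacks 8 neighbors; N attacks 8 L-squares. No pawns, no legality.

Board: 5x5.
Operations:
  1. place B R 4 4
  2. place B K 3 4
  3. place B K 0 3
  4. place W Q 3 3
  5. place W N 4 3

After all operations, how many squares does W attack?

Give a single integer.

Answer: 14

Derivation:
Op 1: place BR@(4,4)
Op 2: place BK@(3,4)
Op 3: place BK@(0,3)
Op 4: place WQ@(3,3)
Op 5: place WN@(4,3)
Per-piece attacks for W:
  WQ@(3,3): attacks (3,4) (3,2) (3,1) (3,0) (4,3) (2,3) (1,3) (0,3) (4,4) (4,2) (2,4) (2,2) (1,1) (0,0) [ray(0,1) blocked at (3,4); ray(1,0) blocked at (4,3); ray(-1,0) blocked at (0,3); ray(1,1) blocked at (4,4)]
  WN@(4,3): attacks (2,4) (3,1) (2,2)
Union (14 distinct): (0,0) (0,3) (1,1) (1,3) (2,2) (2,3) (2,4) (3,0) (3,1) (3,2) (3,4) (4,2) (4,3) (4,4)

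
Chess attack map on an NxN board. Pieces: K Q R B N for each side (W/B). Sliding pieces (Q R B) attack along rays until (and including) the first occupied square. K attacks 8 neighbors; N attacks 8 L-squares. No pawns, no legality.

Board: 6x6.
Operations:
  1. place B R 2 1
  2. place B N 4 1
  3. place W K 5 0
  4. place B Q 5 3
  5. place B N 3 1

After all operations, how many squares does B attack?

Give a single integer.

Op 1: place BR@(2,1)
Op 2: place BN@(4,1)
Op 3: place WK@(5,0)
Op 4: place BQ@(5,3)
Op 5: place BN@(3,1)
Per-piece attacks for B:
  BR@(2,1): attacks (2,2) (2,3) (2,4) (2,5) (2,0) (3,1) (1,1) (0,1) [ray(1,0) blocked at (3,1)]
  BN@(3,1): attacks (4,3) (5,2) (2,3) (1,2) (5,0) (1,0)
  BN@(4,1): attacks (5,3) (3,3) (2,2) (2,0)
  BQ@(5,3): attacks (5,4) (5,5) (5,2) (5,1) (5,0) (4,3) (3,3) (2,3) (1,3) (0,3) (4,4) (3,5) (4,2) (3,1) [ray(0,-1) blocked at (5,0); ray(-1,-1) blocked at (3,1)]
Union (23 distinct): (0,1) (0,3) (1,0) (1,1) (1,2) (1,3) (2,0) (2,2) (2,3) (2,4) (2,5) (3,1) (3,3) (3,5) (4,2) (4,3) (4,4) (5,0) (5,1) (5,2) (5,3) (5,4) (5,5)

Answer: 23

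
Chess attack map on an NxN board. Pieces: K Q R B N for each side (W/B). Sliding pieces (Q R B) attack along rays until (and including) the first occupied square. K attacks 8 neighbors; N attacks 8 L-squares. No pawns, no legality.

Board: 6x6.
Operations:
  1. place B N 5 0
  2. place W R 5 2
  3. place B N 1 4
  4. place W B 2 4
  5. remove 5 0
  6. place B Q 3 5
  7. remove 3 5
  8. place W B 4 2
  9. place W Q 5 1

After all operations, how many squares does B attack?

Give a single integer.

Op 1: place BN@(5,0)
Op 2: place WR@(5,2)
Op 3: place BN@(1,4)
Op 4: place WB@(2,4)
Op 5: remove (5,0)
Op 6: place BQ@(3,5)
Op 7: remove (3,5)
Op 8: place WB@(4,2)
Op 9: place WQ@(5,1)
Per-piece attacks for B:
  BN@(1,4): attacks (3,5) (2,2) (3,3) (0,2)
Union (4 distinct): (0,2) (2,2) (3,3) (3,5)

Answer: 4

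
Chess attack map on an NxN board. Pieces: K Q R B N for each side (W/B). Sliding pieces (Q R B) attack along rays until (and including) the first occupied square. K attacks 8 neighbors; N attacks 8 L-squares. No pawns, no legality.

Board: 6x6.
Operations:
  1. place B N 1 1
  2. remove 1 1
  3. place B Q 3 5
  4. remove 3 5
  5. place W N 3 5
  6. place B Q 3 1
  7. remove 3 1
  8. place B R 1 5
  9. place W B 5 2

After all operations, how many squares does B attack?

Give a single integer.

Answer: 8

Derivation:
Op 1: place BN@(1,1)
Op 2: remove (1,1)
Op 3: place BQ@(3,5)
Op 4: remove (3,5)
Op 5: place WN@(3,5)
Op 6: place BQ@(3,1)
Op 7: remove (3,1)
Op 8: place BR@(1,5)
Op 9: place WB@(5,2)
Per-piece attacks for B:
  BR@(1,5): attacks (1,4) (1,3) (1,2) (1,1) (1,0) (2,5) (3,5) (0,5) [ray(1,0) blocked at (3,5)]
Union (8 distinct): (0,5) (1,0) (1,1) (1,2) (1,3) (1,4) (2,5) (3,5)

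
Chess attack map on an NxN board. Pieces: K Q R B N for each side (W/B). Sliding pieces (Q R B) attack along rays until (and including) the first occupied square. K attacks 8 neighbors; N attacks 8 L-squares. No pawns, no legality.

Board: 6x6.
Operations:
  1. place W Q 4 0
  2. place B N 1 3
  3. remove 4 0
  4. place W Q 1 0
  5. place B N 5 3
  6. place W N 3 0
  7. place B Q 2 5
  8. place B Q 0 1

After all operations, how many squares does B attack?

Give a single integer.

Answer: 27

Derivation:
Op 1: place WQ@(4,0)
Op 2: place BN@(1,3)
Op 3: remove (4,0)
Op 4: place WQ@(1,0)
Op 5: place BN@(5,3)
Op 6: place WN@(3,0)
Op 7: place BQ@(2,5)
Op 8: place BQ@(0,1)
Per-piece attacks for B:
  BQ@(0,1): attacks (0,2) (0,3) (0,4) (0,5) (0,0) (1,1) (2,1) (3,1) (4,1) (5,1) (1,2) (2,3) (3,4) (4,5) (1,0) [ray(1,-1) blocked at (1,0)]
  BN@(1,3): attacks (2,5) (3,4) (0,5) (2,1) (3,2) (0,1)
  BQ@(2,5): attacks (2,4) (2,3) (2,2) (2,1) (2,0) (3,5) (4,5) (5,5) (1,5) (0,5) (3,4) (4,3) (5,2) (1,4) (0,3)
  BN@(5,3): attacks (4,5) (3,4) (4,1) (3,2)
Union (27 distinct): (0,0) (0,1) (0,2) (0,3) (0,4) (0,5) (1,0) (1,1) (1,2) (1,4) (1,5) (2,0) (2,1) (2,2) (2,3) (2,4) (2,5) (3,1) (3,2) (3,4) (3,5) (4,1) (4,3) (4,5) (5,1) (5,2) (5,5)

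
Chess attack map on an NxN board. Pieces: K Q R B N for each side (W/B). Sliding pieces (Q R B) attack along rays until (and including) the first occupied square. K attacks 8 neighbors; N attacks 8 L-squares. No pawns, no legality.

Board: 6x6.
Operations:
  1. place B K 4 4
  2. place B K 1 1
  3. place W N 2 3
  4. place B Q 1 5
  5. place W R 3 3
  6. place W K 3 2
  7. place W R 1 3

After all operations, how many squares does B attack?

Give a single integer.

Answer: 22

Derivation:
Op 1: place BK@(4,4)
Op 2: place BK@(1,1)
Op 3: place WN@(2,3)
Op 4: place BQ@(1,5)
Op 5: place WR@(3,3)
Op 6: place WK@(3,2)
Op 7: place WR@(1,3)
Per-piece attacks for B:
  BK@(1,1): attacks (1,2) (1,0) (2,1) (0,1) (2,2) (2,0) (0,2) (0,0)
  BQ@(1,5): attacks (1,4) (1,3) (2,5) (3,5) (4,5) (5,5) (0,5) (2,4) (3,3) (0,4) [ray(0,-1) blocked at (1,3); ray(1,-1) blocked at (3,3)]
  BK@(4,4): attacks (4,5) (4,3) (5,4) (3,4) (5,5) (5,3) (3,5) (3,3)
Union (22 distinct): (0,0) (0,1) (0,2) (0,4) (0,5) (1,0) (1,2) (1,3) (1,4) (2,0) (2,1) (2,2) (2,4) (2,5) (3,3) (3,4) (3,5) (4,3) (4,5) (5,3) (5,4) (5,5)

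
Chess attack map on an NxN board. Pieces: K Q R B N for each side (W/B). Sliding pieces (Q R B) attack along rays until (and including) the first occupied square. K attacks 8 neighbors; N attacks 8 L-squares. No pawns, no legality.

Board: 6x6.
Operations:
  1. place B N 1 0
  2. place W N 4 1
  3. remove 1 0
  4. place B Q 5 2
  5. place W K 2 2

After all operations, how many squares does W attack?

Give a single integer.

Op 1: place BN@(1,0)
Op 2: place WN@(4,1)
Op 3: remove (1,0)
Op 4: place BQ@(5,2)
Op 5: place WK@(2,2)
Per-piece attacks for W:
  WK@(2,2): attacks (2,3) (2,1) (3,2) (1,2) (3,3) (3,1) (1,3) (1,1)
  WN@(4,1): attacks (5,3) (3,3) (2,2) (2,0)
Union (11 distinct): (1,1) (1,2) (1,3) (2,0) (2,1) (2,2) (2,3) (3,1) (3,2) (3,3) (5,3)

Answer: 11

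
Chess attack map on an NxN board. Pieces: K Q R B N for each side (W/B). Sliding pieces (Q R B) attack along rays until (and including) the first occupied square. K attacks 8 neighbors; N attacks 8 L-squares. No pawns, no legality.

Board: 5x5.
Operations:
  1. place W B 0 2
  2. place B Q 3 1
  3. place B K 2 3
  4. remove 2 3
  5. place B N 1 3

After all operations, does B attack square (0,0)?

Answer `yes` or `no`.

Answer: no

Derivation:
Op 1: place WB@(0,2)
Op 2: place BQ@(3,1)
Op 3: place BK@(2,3)
Op 4: remove (2,3)
Op 5: place BN@(1,3)
Per-piece attacks for B:
  BN@(1,3): attacks (3,4) (2,1) (3,2) (0,1)
  BQ@(3,1): attacks (3,2) (3,3) (3,4) (3,0) (4,1) (2,1) (1,1) (0,1) (4,2) (4,0) (2,2) (1,3) (2,0) [ray(-1,1) blocked at (1,3)]
B attacks (0,0): no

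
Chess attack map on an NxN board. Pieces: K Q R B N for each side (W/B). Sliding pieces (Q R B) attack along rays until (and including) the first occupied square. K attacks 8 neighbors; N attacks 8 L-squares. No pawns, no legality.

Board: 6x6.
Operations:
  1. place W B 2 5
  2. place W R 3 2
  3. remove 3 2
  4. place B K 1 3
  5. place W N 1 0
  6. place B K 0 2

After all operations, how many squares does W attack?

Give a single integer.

Answer: 8

Derivation:
Op 1: place WB@(2,5)
Op 2: place WR@(3,2)
Op 3: remove (3,2)
Op 4: place BK@(1,3)
Op 5: place WN@(1,0)
Op 6: place BK@(0,2)
Per-piece attacks for W:
  WN@(1,0): attacks (2,2) (3,1) (0,2)
  WB@(2,5): attacks (3,4) (4,3) (5,2) (1,4) (0,3)
Union (8 distinct): (0,2) (0,3) (1,4) (2,2) (3,1) (3,4) (4,3) (5,2)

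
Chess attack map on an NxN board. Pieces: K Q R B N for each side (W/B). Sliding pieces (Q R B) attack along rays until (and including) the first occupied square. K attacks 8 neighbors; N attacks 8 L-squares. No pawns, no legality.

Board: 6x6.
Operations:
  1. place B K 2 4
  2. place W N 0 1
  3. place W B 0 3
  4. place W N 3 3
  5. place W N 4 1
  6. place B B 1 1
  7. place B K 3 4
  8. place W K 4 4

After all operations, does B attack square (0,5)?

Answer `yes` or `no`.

Answer: no

Derivation:
Op 1: place BK@(2,4)
Op 2: place WN@(0,1)
Op 3: place WB@(0,3)
Op 4: place WN@(3,3)
Op 5: place WN@(4,1)
Op 6: place BB@(1,1)
Op 7: place BK@(3,4)
Op 8: place WK@(4,4)
Per-piece attacks for B:
  BB@(1,1): attacks (2,2) (3,3) (2,0) (0,2) (0,0) [ray(1,1) blocked at (3,3)]
  BK@(2,4): attacks (2,5) (2,3) (3,4) (1,4) (3,5) (3,3) (1,5) (1,3)
  BK@(3,4): attacks (3,5) (3,3) (4,4) (2,4) (4,5) (4,3) (2,5) (2,3)
B attacks (0,5): no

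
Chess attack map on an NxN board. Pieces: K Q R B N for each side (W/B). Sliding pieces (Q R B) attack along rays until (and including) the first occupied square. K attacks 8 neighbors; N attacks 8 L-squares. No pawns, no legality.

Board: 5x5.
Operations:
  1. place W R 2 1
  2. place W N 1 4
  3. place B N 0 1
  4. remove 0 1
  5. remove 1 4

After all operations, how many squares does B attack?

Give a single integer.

Op 1: place WR@(2,1)
Op 2: place WN@(1,4)
Op 3: place BN@(0,1)
Op 4: remove (0,1)
Op 5: remove (1,4)
Per-piece attacks for B:
Union (0 distinct): (none)

Answer: 0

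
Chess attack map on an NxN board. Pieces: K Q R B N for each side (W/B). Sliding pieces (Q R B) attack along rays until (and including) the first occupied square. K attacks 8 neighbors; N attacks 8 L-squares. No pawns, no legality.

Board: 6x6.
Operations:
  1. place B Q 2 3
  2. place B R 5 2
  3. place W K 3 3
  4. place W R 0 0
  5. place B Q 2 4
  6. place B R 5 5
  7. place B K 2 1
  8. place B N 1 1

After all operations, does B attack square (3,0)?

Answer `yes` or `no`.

Op 1: place BQ@(2,3)
Op 2: place BR@(5,2)
Op 3: place WK@(3,3)
Op 4: place WR@(0,0)
Op 5: place BQ@(2,4)
Op 6: place BR@(5,5)
Op 7: place BK@(2,1)
Op 8: place BN@(1,1)
Per-piece attacks for B:
  BN@(1,1): attacks (2,3) (3,2) (0,3) (3,0)
  BK@(2,1): attacks (2,2) (2,0) (3,1) (1,1) (3,2) (3,0) (1,2) (1,0)
  BQ@(2,3): attacks (2,4) (2,2) (2,1) (3,3) (1,3) (0,3) (3,4) (4,5) (3,2) (4,1) (5,0) (1,4) (0,5) (1,2) (0,1) [ray(0,1) blocked at (2,4); ray(0,-1) blocked at (2,1); ray(1,0) blocked at (3,3)]
  BQ@(2,4): attacks (2,5) (2,3) (3,4) (4,4) (5,4) (1,4) (0,4) (3,5) (3,3) (1,5) (1,3) (0,2) [ray(0,-1) blocked at (2,3); ray(1,-1) blocked at (3,3)]
  BR@(5,2): attacks (5,3) (5,4) (5,5) (5,1) (5,0) (4,2) (3,2) (2,2) (1,2) (0,2) [ray(0,1) blocked at (5,5)]
  BR@(5,5): attacks (5,4) (5,3) (5,2) (4,5) (3,5) (2,5) (1,5) (0,5) [ray(0,-1) blocked at (5,2)]
B attacks (3,0): yes

Answer: yes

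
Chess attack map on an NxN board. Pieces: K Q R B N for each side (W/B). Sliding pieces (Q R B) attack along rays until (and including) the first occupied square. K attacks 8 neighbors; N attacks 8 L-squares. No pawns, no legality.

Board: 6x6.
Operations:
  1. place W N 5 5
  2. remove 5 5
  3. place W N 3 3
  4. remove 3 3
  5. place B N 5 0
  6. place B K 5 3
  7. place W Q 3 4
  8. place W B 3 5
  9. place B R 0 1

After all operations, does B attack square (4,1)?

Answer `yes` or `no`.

Answer: yes

Derivation:
Op 1: place WN@(5,5)
Op 2: remove (5,5)
Op 3: place WN@(3,3)
Op 4: remove (3,3)
Op 5: place BN@(5,0)
Op 6: place BK@(5,3)
Op 7: place WQ@(3,4)
Op 8: place WB@(3,5)
Op 9: place BR@(0,1)
Per-piece attacks for B:
  BR@(0,1): attacks (0,2) (0,3) (0,4) (0,5) (0,0) (1,1) (2,1) (3,1) (4,1) (5,1)
  BN@(5,0): attacks (4,2) (3,1)
  BK@(5,3): attacks (5,4) (5,2) (4,3) (4,4) (4,2)
B attacks (4,1): yes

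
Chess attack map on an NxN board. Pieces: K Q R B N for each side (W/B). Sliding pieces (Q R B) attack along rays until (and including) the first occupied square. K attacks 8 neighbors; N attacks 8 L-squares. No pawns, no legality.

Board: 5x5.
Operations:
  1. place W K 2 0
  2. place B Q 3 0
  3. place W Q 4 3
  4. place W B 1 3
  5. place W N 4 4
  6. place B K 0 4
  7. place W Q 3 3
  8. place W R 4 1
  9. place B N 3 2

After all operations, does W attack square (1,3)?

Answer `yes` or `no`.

Answer: yes

Derivation:
Op 1: place WK@(2,0)
Op 2: place BQ@(3,0)
Op 3: place WQ@(4,3)
Op 4: place WB@(1,3)
Op 5: place WN@(4,4)
Op 6: place BK@(0,4)
Op 7: place WQ@(3,3)
Op 8: place WR@(4,1)
Op 9: place BN@(3,2)
Per-piece attacks for W:
  WB@(1,3): attacks (2,4) (2,2) (3,1) (4,0) (0,4) (0,2) [ray(-1,1) blocked at (0,4)]
  WK@(2,0): attacks (2,1) (3,0) (1,0) (3,1) (1,1)
  WQ@(3,3): attacks (3,4) (3,2) (4,3) (2,3) (1,3) (4,4) (4,2) (2,4) (2,2) (1,1) (0,0) [ray(0,-1) blocked at (3,2); ray(1,0) blocked at (4,3); ray(-1,0) blocked at (1,3); ray(1,1) blocked at (4,4)]
  WR@(4,1): attacks (4,2) (4,3) (4,0) (3,1) (2,1) (1,1) (0,1) [ray(0,1) blocked at (4,3)]
  WQ@(4,3): attacks (4,4) (4,2) (4,1) (3,3) (3,4) (3,2) [ray(0,1) blocked at (4,4); ray(0,-1) blocked at (4,1); ray(-1,0) blocked at (3,3); ray(-1,-1) blocked at (3,2)]
  WN@(4,4): attacks (3,2) (2,3)
W attacks (1,3): yes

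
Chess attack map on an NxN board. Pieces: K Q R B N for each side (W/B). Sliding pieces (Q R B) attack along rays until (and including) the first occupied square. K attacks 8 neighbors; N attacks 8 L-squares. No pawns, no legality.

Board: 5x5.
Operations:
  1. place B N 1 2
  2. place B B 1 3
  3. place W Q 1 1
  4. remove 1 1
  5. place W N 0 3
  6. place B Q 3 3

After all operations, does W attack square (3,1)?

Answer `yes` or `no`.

Op 1: place BN@(1,2)
Op 2: place BB@(1,3)
Op 3: place WQ@(1,1)
Op 4: remove (1,1)
Op 5: place WN@(0,3)
Op 6: place BQ@(3,3)
Per-piece attacks for W:
  WN@(0,3): attacks (2,4) (1,1) (2,2)
W attacks (3,1): no

Answer: no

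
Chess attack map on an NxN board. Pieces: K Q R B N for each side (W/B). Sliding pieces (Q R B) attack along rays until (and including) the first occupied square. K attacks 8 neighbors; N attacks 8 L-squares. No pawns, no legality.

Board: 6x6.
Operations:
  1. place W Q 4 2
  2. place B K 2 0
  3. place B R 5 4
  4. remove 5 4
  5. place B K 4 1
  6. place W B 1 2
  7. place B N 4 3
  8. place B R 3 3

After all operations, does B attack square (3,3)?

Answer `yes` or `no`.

Answer: no

Derivation:
Op 1: place WQ@(4,2)
Op 2: place BK@(2,0)
Op 3: place BR@(5,4)
Op 4: remove (5,4)
Op 5: place BK@(4,1)
Op 6: place WB@(1,2)
Op 7: place BN@(4,3)
Op 8: place BR@(3,3)
Per-piece attacks for B:
  BK@(2,0): attacks (2,1) (3,0) (1,0) (3,1) (1,1)
  BR@(3,3): attacks (3,4) (3,5) (3,2) (3,1) (3,0) (4,3) (2,3) (1,3) (0,3) [ray(1,0) blocked at (4,3)]
  BK@(4,1): attacks (4,2) (4,0) (5,1) (3,1) (5,2) (5,0) (3,2) (3,0)
  BN@(4,3): attacks (5,5) (3,5) (2,4) (5,1) (3,1) (2,2)
B attacks (3,3): no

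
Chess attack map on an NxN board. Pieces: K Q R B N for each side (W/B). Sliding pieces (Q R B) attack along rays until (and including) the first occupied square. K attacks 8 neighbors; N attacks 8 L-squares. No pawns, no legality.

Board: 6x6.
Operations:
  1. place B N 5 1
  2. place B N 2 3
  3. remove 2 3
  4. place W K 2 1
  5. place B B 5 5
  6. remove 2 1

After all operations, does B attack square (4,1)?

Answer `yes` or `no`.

Op 1: place BN@(5,1)
Op 2: place BN@(2,3)
Op 3: remove (2,3)
Op 4: place WK@(2,1)
Op 5: place BB@(5,5)
Op 6: remove (2,1)
Per-piece attacks for B:
  BN@(5,1): attacks (4,3) (3,2) (3,0)
  BB@(5,5): attacks (4,4) (3,3) (2,2) (1,1) (0,0)
B attacks (4,1): no

Answer: no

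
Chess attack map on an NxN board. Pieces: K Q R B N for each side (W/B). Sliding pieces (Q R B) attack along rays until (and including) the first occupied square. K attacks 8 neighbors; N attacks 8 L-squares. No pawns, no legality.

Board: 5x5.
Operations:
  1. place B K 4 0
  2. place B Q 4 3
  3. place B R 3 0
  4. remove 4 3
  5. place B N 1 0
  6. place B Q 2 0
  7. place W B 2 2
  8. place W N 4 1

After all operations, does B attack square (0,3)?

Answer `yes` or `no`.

Op 1: place BK@(4,0)
Op 2: place BQ@(4,3)
Op 3: place BR@(3,0)
Op 4: remove (4,3)
Op 5: place BN@(1,0)
Op 6: place BQ@(2,0)
Op 7: place WB@(2,2)
Op 8: place WN@(4,1)
Per-piece attacks for B:
  BN@(1,0): attacks (2,2) (3,1) (0,2)
  BQ@(2,0): attacks (2,1) (2,2) (3,0) (1,0) (3,1) (4,2) (1,1) (0,2) [ray(0,1) blocked at (2,2); ray(1,0) blocked at (3,0); ray(-1,0) blocked at (1,0)]
  BR@(3,0): attacks (3,1) (3,2) (3,3) (3,4) (4,0) (2,0) [ray(1,0) blocked at (4,0); ray(-1,0) blocked at (2,0)]
  BK@(4,0): attacks (4,1) (3,0) (3,1)
B attacks (0,3): no

Answer: no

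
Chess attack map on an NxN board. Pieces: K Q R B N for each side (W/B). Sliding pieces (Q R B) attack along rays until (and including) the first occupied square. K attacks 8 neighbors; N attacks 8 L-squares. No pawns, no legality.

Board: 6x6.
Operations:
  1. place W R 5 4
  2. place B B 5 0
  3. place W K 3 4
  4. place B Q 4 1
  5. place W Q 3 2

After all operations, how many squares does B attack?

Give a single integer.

Answer: 15

Derivation:
Op 1: place WR@(5,4)
Op 2: place BB@(5,0)
Op 3: place WK@(3,4)
Op 4: place BQ@(4,1)
Op 5: place WQ@(3,2)
Per-piece attacks for B:
  BQ@(4,1): attacks (4,2) (4,3) (4,4) (4,5) (4,0) (5,1) (3,1) (2,1) (1,1) (0,1) (5,2) (5,0) (3,2) (3,0) [ray(1,-1) blocked at (5,0); ray(-1,1) blocked at (3,2)]
  BB@(5,0): attacks (4,1) [ray(-1,1) blocked at (4,1)]
Union (15 distinct): (0,1) (1,1) (2,1) (3,0) (3,1) (3,2) (4,0) (4,1) (4,2) (4,3) (4,4) (4,5) (5,0) (5,1) (5,2)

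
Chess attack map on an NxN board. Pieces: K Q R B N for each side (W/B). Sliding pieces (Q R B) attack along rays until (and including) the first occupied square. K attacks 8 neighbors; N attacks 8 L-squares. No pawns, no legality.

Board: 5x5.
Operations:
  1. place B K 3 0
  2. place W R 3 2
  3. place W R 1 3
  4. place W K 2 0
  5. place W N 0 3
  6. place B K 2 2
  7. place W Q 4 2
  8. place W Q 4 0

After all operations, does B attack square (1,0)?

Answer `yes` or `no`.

Op 1: place BK@(3,0)
Op 2: place WR@(3,2)
Op 3: place WR@(1,3)
Op 4: place WK@(2,0)
Op 5: place WN@(0,3)
Op 6: place BK@(2,2)
Op 7: place WQ@(4,2)
Op 8: place WQ@(4,0)
Per-piece attacks for B:
  BK@(2,2): attacks (2,3) (2,1) (3,2) (1,2) (3,3) (3,1) (1,3) (1,1)
  BK@(3,0): attacks (3,1) (4,0) (2,0) (4,1) (2,1)
B attacks (1,0): no

Answer: no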